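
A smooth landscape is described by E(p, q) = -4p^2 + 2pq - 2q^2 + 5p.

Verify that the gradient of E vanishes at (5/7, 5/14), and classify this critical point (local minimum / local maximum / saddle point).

∇E = (-8p + 2q + 5, 2p - 4q); substituting (5/7, 5/14) gives ∇E = (0, 0), so (5/7, 5/14) is indeed a critical point.
The Hessian of E is constant: H = [[-8, 2], [2, -4]].
det(H) = (-8)·(-4) − 2² = 28.
det(H) > 0 and tr(H) = -12 < 0, so H is negative definite and the point is a local maximum.

local maximum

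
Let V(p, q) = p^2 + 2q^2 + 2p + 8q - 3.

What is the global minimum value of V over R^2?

-12

V(p,q) separates as A(p) + B(q) − 3, so its minimum is min A + min B − 3.
A'(p) = 2p + 2 vanishes at p ∈ {-1}; B'(q) = 4q + 8 vanishes at q ∈ {-2}.
Local minima of A (where A''>0): A(-1)=-1. Local minima of B: B(-2)=-8.
So the global minimum of V is A(-1) + B(-2) − 3 = -1 − 8 − 3 = -12, attained at (-1, -2).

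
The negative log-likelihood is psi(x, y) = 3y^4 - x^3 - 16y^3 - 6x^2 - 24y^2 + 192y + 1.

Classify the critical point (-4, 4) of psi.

local minimum

The mixed partial ∂²psi/∂x∂y is 0, so the Hessian at any point is diag(psi_xx, psi_yy) = diag(-6(x + 2), 12(3y^2 - 8y - 4)).
At (-4, 4): H = diag(12, 144).
Both eigenvalues are positive, so H is positive definite: a local minimum.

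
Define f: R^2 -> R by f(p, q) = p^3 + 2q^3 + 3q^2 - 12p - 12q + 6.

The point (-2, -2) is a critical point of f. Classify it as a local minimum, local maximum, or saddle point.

The mixed partial ∂²f/∂p∂q is 0, so the Hessian at any point is diag(f_pp, f_qq) = diag(6p, 6(2q + 1)).
At (-2, -2): H = diag(-12, -18).
Both eigenvalues are negative, so H is negative definite: a local maximum.

local maximum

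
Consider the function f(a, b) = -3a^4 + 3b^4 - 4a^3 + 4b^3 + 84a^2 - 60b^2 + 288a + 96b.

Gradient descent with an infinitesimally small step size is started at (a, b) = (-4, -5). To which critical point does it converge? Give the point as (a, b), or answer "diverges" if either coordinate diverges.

diverges

f is separable, so gradient descent decouples: a follows -∂f/∂a, b follows -∂f/∂b.
∂f/∂a = -12(a - 4)(a + 2)(a + 3); at a=-4 this is 192, so a decreases.
∂f/∂b = 12(b - 2)(b - 1)(b + 4); at b=-5 this is -504, so b increases.
The a-coordinate has no critical point in that direction and runs off to infinity.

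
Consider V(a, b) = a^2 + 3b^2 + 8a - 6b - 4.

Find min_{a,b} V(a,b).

V(a,b) separates as P(a) + Q(b) − 4, so its minimum is min P + min Q − 4.
P'(a) = 2a + 8 vanishes at a ∈ {-4}; Q'(b) = 6b - 6 vanishes at b ∈ {1}.
Local minima of P (where P''>0): P(-4)=-16. Local minima of Q: Q(1)=-3.
So the global minimum of V is P(-4) + Q(1) − 4 = -16 − 3 − 4 = -23, attained at (-4, 1).

-23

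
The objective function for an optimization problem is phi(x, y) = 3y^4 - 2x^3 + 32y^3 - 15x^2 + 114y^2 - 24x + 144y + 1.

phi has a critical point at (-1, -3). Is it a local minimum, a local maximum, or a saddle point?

local maximum

The mixed partial ∂²phi/∂x∂y is 0, so the Hessian at any point is diag(phi_xx, phi_yy) = diag(-6(2x + 5), 12(3y^2 + 16y + 19)).
At (-1, -3): H = diag(-18, -24).
Both eigenvalues are negative, so H is negative definite: a local maximum.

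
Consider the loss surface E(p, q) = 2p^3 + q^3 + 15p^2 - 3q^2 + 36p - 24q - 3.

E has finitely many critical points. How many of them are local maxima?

E separates as a function of p plus a function of q, so ∇E=0 decouples.
∂E/∂p = 6(p + 2)(p + 3) = 0 at p ∈ {-3, -2}; ∂E/∂q = 3(q - 4)(q + 2) = 0 at q ∈ {-2, 4}.
The Hessian is diagonal: diag(E_pp, E_qq). Second derivatives: E_pp(-3)=-6, E_pp(-2)=6; E_qq(-2)=-18, E_qq(4)=18.
Local maxima occur where both diagonal entries negative: (-3, -2). Count: 1.

1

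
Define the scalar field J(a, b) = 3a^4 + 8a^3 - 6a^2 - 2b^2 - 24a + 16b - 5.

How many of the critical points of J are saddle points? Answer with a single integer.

2

J separates as a function of a plus a function of b, so ∇J=0 decouples.
∂J/∂a = 12(a - 1)(a + 1)(a + 2) = 0 at a ∈ {-2, -1, 1}; ∂J/∂b = -4(b - 4) = 0 at b ∈ {4}.
The Hessian is diagonal: diag(J_aa, J_bb). Second derivatives: J_aa(-2)=36, J_aa(-1)=-24, J_aa(1)=72; J_bb(4)=-4.
Saddle points occur where the two diagonal entries have opposite signs: (-2, 4), (1, 4). Count: 2.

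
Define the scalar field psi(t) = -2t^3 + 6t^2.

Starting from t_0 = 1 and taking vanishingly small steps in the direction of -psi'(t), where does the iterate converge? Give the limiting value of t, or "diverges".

psi'(t) = -6t(t - 2), so psi'(1) = 6.
Gradient descent moves in the -psi' direction, i.e. t is decreasing.
The nearest critical point in that direction is t = 0, where psi'' = 12 > 0 (a local minimum). The iterate converges there.

0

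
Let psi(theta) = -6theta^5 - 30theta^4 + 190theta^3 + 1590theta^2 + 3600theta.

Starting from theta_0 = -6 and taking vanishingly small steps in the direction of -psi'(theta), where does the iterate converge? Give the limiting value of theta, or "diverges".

psi'(theta) = -30(theta - 5)(theta + 2)(theta + 3)(theta + 4), so psi'(-6) = -7920.
Gradient descent moves in the -psi' direction, i.e. theta is increasing.
The nearest critical point in that direction is theta = -4, where psi'' = 540 > 0 (a local minimum). The iterate converges there.

-4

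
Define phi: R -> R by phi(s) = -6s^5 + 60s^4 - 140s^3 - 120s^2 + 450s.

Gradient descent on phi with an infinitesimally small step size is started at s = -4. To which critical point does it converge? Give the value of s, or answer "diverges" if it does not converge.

-1

phi'(s) = -30(s - 5)(s - 3)(s - 1)(s + 1), so phi'(-4) = -28350.
Gradient descent moves in the -phi' direction, i.e. s is increasing.
The nearest critical point in that direction is s = -1, where phi'' = 1440 > 0 (a local minimum). The iterate converges there.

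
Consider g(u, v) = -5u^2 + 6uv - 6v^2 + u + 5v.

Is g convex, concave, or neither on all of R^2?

g is quadratic, so its Hessian is the constant matrix H = [[-10, 6], [6, -12]].
det(H) = 84, tr(H) = -22.
det(H) > 0 and tr(H) < 0, so H is negative definite everywhere: concave.

concave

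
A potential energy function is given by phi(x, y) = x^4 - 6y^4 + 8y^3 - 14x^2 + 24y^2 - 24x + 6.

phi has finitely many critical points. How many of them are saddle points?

5

phi separates as a function of x plus a function of y, so ∇phi=0 decouples.
∂phi/∂x = 4(x - 3)(x + 1)(x + 2) = 0 at x ∈ {-2, -1, 3}; ∂phi/∂y = -24y(y - 2)(y + 1) = 0 at y ∈ {-1, 0, 2}.
The Hessian is diagonal: diag(phi_xx, phi_yy). Second derivatives: phi_xx(-2)=20, phi_xx(-1)=-16, phi_xx(3)=80; phi_yy(-1)=-72, phi_yy(0)=48, phi_yy(2)=-144.
Saddle points occur where the two diagonal entries have opposite signs: (-2, -1), (-2, 2), (-1, 0), (3, -1), (3, 2). Count: 5.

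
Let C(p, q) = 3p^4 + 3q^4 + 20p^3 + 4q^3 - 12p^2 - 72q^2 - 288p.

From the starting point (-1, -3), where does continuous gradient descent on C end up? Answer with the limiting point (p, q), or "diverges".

(2, -4)

C is separable, so gradient descent decouples: p follows -∂C/∂p, q follows -∂C/∂q.
∂C/∂p = 12(p - 2)(p + 3)(p + 4); at p=-1 this is -216, so p increases.
∂C/∂q = 12q(q - 3)(q + 4); at q=-3 this is 216, so q decreases.
p converges to its nearest critical value 2 (a local min of the p-part); q converges to -4. The iterate converges to (2, -4).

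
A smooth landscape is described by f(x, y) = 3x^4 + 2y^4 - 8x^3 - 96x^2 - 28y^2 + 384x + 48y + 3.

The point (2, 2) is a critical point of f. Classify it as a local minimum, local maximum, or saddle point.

The mixed partial ∂²f/∂x∂y is 0, so the Hessian at any point is diag(f_xx, f_yy) = diag(12(3x^2 - 4x - 16), 8(3y^2 - 7)).
At (2, 2): H = diag(-144, 40).
The eigenvalues have opposite signs, so H is indefinite: a saddle point.

saddle point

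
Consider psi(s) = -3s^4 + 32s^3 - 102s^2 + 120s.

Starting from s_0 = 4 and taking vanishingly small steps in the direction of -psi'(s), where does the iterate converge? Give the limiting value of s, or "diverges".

2

psi'(s) = -12(s - 5)(s - 2)(s - 1), so psi'(4) = 72.
Gradient descent moves in the -psi' direction, i.e. s is decreasing.
The nearest critical point in that direction is s = 2, where psi'' = 36 > 0 (a local minimum). The iterate converges there.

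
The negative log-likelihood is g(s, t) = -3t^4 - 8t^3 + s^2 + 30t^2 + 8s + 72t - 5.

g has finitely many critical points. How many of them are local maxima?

g separates as a function of s plus a function of t, so ∇g=0 decouples.
∂g/∂s = 2(s + 4) = 0 at s ∈ {-4}; ∂g/∂t = -12(t - 2)(t + 1)(t + 3) = 0 at t ∈ {-3, -1, 2}.
The Hessian is diagonal: diag(g_ss, g_tt). Second derivatives: g_ss(-4)=2; g_tt(-3)=-120, g_tt(-1)=72, g_tt(2)=-180.
Local maxima occur where both diagonal entries negative: none. Count: 0.

0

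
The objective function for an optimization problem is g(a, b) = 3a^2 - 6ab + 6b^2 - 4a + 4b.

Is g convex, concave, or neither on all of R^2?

g is quadratic, so its Hessian is the constant matrix H = [[6, -6], [-6, 12]].
det(H) = 36, tr(H) = 18.
det(H) > 0 and tr(H) > 0, so H is positive definite everywhere: convex.

convex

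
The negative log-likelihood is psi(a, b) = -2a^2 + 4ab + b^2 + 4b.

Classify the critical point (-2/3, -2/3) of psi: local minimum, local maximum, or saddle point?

The Hessian of psi is constant: H = [[-4, 4], [4, 2]].
det(H) = (-4)·2 − 4² = -24.
Since det(H) < 0, H is indefinite and the critical point is a saddle point.

saddle point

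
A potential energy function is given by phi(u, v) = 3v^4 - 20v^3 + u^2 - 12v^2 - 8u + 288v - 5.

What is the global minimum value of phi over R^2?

phi(u,v) separates as P(u) + Q(v) − 5, so its minimum is min P + min Q − 5.
P'(u) = 2u - 8 vanishes at u ∈ {4}; Q'(v) = 12(v - 4)(v - 3)(v + 2) vanishes at v ∈ {-2, 3, 4}.
Local minima of P (where P''>0): P(4)=-16. Local minima of Q: Q(-2)=-416, Q(4)=448.
So the global minimum of phi is P(4) + Q(-2) − 5 = -16 − 416 − 5 = -437, attained at (4, -2).

-437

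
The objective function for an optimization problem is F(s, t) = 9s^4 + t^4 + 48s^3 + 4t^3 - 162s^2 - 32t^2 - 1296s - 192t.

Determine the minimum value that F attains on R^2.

F(s,t) separates as P(s) + Q(t), so its minimum is min P + min Q.
P'(s) = 36(s - 3)(s + 3)(s + 4) vanishes at s ∈ {-4, -3, 3}; Q'(t) = 4(t - 4)(t + 3)(t + 4) vanishes at t ∈ {-4, -3, 4}.
Local minima of P (where P''>0): P(-4)=1824, P(3)=-3321. Local minima of Q: Q(-4)=256, Q(4)=-768.
So the global minimum of F is P(3) + Q(4) = -3321 − 768 = -4089, attained at (3, 4).

-4089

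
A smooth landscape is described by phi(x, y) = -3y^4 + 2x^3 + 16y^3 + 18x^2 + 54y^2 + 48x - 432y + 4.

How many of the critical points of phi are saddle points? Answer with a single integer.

phi separates as a function of x plus a function of y, so ∇phi=0 decouples.
∂phi/∂x = 6(x + 2)(x + 4) = 0 at x ∈ {-4, -2}; ∂phi/∂y = -12(y - 4)(y - 3)(y + 3) = 0 at y ∈ {-3, 3, 4}.
The Hessian is diagonal: diag(phi_xx, phi_yy). Second derivatives: phi_xx(-4)=-12, phi_xx(-2)=12; phi_yy(-3)=-504, phi_yy(3)=72, phi_yy(4)=-84.
Saddle points occur where the two diagonal entries have opposite signs: (-4, 3), (-2, -3), (-2, 4). Count: 3.

3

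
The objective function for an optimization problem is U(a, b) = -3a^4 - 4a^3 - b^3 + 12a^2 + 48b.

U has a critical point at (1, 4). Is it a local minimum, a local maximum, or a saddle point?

The mixed partial ∂²U/∂a∂b is 0, so the Hessian at any point is diag(U_aa, U_bb) = diag(12(-3a^2 - 2a + 2), -6b).
At (1, 4): H = diag(-36, -24).
Both eigenvalues are negative, so H is negative definite: a local maximum.

local maximum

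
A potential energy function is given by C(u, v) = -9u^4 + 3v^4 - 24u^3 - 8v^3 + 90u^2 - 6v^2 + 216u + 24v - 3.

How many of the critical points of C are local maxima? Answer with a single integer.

C separates as a function of u plus a function of v, so ∇C=0 decouples.
∂C/∂u = -36(u - 2)(u + 1)(u + 3) = 0 at u ∈ {-3, -1, 2}; ∂C/∂v = 12(v - 2)(v - 1)(v + 1) = 0 at v ∈ {-1, 1, 2}.
The Hessian is diagonal: diag(C_uu, C_vv). Second derivatives: C_uu(-3)=-360, C_uu(-1)=216, C_uu(2)=-540; C_vv(-1)=72, C_vv(1)=-24, C_vv(2)=36.
Local maxima occur where both diagonal entries negative: (-3, 1), (2, 1). Count: 2.

2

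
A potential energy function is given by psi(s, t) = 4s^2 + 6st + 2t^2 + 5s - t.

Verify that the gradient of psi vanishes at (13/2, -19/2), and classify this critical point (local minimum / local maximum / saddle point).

saddle point

∇psi = (8s + 6t + 5, 6s + 4t - 1); substituting (13/2, -19/2) gives ∇psi = (0, 0), so (13/2, -19/2) is indeed a critical point.
The Hessian of psi is constant: H = [[8, 6], [6, 4]].
det(H) = 8·4 − 6² = -4.
Since det(H) < 0, H is indefinite and the critical point is a saddle point.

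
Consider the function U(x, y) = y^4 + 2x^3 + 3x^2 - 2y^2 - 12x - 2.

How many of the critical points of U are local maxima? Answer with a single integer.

U separates as a function of x plus a function of y, so ∇U=0 decouples.
∂U/∂x = 6(x - 1)(x + 2) = 0 at x ∈ {-2, 1}; ∂U/∂y = 4y(y - 1)(y + 1) = 0 at y ∈ {-1, 0, 1}.
The Hessian is diagonal: diag(U_xx, U_yy). Second derivatives: U_xx(-2)=-18, U_xx(1)=18; U_yy(-1)=8, U_yy(0)=-4, U_yy(1)=8.
Local maxima occur where both diagonal entries negative: (-2, 0). Count: 1.

1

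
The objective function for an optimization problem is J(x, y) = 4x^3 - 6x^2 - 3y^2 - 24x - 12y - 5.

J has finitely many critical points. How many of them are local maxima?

1

J separates as a function of x plus a function of y, so ∇J=0 decouples.
∂J/∂x = 12(x - 2)(x + 1) = 0 at x ∈ {-1, 2}; ∂J/∂y = -6(y + 2) = 0 at y ∈ {-2}.
The Hessian is diagonal: diag(J_xx, J_yy). Second derivatives: J_xx(-1)=-36, J_xx(2)=36; J_yy(-2)=-6.
Local maxima occur where both diagonal entries negative: (-1, -2). Count: 1.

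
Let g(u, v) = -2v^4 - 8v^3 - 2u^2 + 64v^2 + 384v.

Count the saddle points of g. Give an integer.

1

g separates as a function of u plus a function of v, so ∇g=0 decouples.
∂g/∂u = -4u = 0 at u ∈ {0}; ∂g/∂v = -8(v - 4)(v + 3)(v + 4) = 0 at v ∈ {-4, -3, 4}.
The Hessian is diagonal: diag(g_uu, g_vv). Second derivatives: g_uu(0)=-4; g_vv(-4)=-64, g_vv(-3)=56, g_vv(4)=-448.
Saddle points occur where the two diagonal entries have opposite signs: (0, -3). Count: 1.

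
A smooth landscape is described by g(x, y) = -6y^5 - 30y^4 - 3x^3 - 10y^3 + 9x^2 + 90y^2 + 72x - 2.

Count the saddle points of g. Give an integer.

g separates as a function of x plus a function of y, so ∇g=0 decouples.
∂g/∂x = -9(x - 4)(x + 2) = 0 at x ∈ {-2, 4}; ∂g/∂y = -30y(y - 1)(y + 2)(y + 3) = 0 at y ∈ {-3, -2, 0, 1}.
The Hessian is diagonal: diag(g_xx, g_yy). Second derivatives: g_xx(-2)=54, g_xx(4)=-54; g_yy(-3)=360, g_yy(-2)=-180, g_yy(0)=180, g_yy(1)=-360.
Saddle points occur where the two diagonal entries have opposite signs: (-2, -2), (-2, 1), (4, -3), (4, 0). Count: 4.

4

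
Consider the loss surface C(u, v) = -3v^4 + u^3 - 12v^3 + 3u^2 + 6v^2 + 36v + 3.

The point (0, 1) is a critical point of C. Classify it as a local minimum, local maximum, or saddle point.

saddle point

The mixed partial ∂²C/∂u∂v is 0, so the Hessian at any point is diag(C_uu, C_vv) = diag(6(u + 1), 12(-3v^2 - 6v + 1)).
At (0, 1): H = diag(6, -96).
The eigenvalues have opposite signs, so H is indefinite: a saddle point.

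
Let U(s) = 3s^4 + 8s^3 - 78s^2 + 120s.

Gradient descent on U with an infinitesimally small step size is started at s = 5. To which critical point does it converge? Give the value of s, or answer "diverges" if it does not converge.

2

U'(s) = 12(s - 2)(s - 1)(s + 5), so U'(5) = 1440.
Gradient descent moves in the -U' direction, i.e. s is decreasing.
The nearest critical point in that direction is s = 2, where U'' = 84 > 0 (a local minimum). The iterate converges there.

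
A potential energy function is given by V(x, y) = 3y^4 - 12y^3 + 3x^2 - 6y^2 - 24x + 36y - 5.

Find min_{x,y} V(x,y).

-80

V(x,y) separates as P(x) + Q(y) − 5, so its minimum is min P + min Q − 5.
P'(x) = 6x - 24 vanishes at x ∈ {4}; Q'(y) = 12(y - 3)(y - 1)(y + 1) vanishes at y ∈ {-1, 1, 3}.
Local minima of P (where P''>0): P(4)=-48. Local minima of Q: Q(-1)=-27, Q(3)=-27.
So the global minimum of V is P(4) + Q(-1) − 5 = -48 − 27 − 5 = -80, attained at (4, -1).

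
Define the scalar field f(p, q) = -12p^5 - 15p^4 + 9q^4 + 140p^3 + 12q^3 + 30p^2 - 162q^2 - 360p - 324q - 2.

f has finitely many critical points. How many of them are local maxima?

f separates as a function of p plus a function of q, so ∇f=0 decouples.
∂f/∂p = -60(p - 2)(p - 1)(p + 1)(p + 3) = 0 at p ∈ {-3, -1, 1, 2}; ∂f/∂q = 36(q - 3)(q + 1)(q + 3) = 0 at q ∈ {-3, -1, 3}.
The Hessian is diagonal: diag(f_pp, f_qq). Second derivatives: f_pp(-3)=2400, f_pp(-1)=-720, f_pp(1)=480, f_pp(2)=-900; f_qq(-3)=432, f_qq(-1)=-288, f_qq(3)=864.
Local maxima occur where both diagonal entries negative: (-1, -1), (2, -1). Count: 2.

2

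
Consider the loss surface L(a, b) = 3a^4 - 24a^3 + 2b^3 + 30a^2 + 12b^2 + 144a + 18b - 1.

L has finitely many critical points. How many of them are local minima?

L separates as a function of a plus a function of b, so ∇L=0 decouples.
∂L/∂a = 12(a - 4)(a - 3)(a + 1) = 0 at a ∈ {-1, 3, 4}; ∂L/∂b = 6(b + 1)(b + 3) = 0 at b ∈ {-3, -1}.
The Hessian is diagonal: diag(L_aa, L_bb). Second derivatives: L_aa(-1)=240, L_aa(3)=-48, L_aa(4)=60; L_bb(-3)=-12, L_bb(-1)=12.
Local minima occur where both diagonal entries positive: (-1, -1), (4, -1). Count: 2.

2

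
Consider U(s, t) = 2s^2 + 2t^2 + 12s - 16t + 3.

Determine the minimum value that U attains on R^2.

U(s,t) separates as P(s) + Q(t) + 3, so its minimum is min P + min Q + 3.
P'(s) = 4s + 12 vanishes at s ∈ {-3}; Q'(t) = 4(t - 4) vanishes at t ∈ {4}.
Local minima of P (where P''>0): P(-3)=-18. Local minima of Q: Q(4)=-32.
So the global minimum of U is P(-3) + Q(4) + 3 = -18 − 32 + 3 = -47, attained at (-3, 4).

-47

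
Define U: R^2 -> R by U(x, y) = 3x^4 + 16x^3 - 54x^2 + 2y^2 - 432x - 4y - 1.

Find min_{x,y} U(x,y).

-1110

U(x,y) separates as P(x) + Q(y) − 1, so its minimum is min P + min Q − 1.
P'(x) = 12(x - 3)(x + 3)(x + 4) vanishes at x ∈ {-4, -3, 3}; Q'(y) = 4y - 4 vanishes at y ∈ {1}.
Local minima of P (where P''>0): P(-4)=608, P(3)=-1107. Local minima of Q: Q(1)=-2.
So the global minimum of U is P(3) + Q(1) − 1 = -1107 − 2 − 1 = -1110, attained at (3, 1).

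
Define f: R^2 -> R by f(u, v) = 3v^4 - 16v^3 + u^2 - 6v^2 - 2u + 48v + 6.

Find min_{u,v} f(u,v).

-155

f(u,v) separates as P(u) + Q(v) + 6, so its minimum is min P + min Q + 6.
P'(u) = 2u - 2 vanishes at u ∈ {1}; Q'(v) = 12(v - 4)(v - 1)(v + 1) vanishes at v ∈ {-1, 1, 4}.
Local minima of P (where P''>0): P(1)=-1. Local minima of Q: Q(-1)=-35, Q(4)=-160.
So the global minimum of f is P(1) + Q(4) + 6 = -1 − 160 + 6 = -155, attained at (1, 4).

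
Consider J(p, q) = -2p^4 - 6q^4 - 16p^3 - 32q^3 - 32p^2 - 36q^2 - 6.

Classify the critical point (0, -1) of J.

saddle point

The mixed partial ∂²J/∂p∂q is 0, so the Hessian at any point is diag(J_pp, J_qq) = diag(-8(3p^2 + 12p + 8), -24(3q^2 + 8q + 3)).
At (0, -1): H = diag(-64, 48).
The eigenvalues have opposite signs, so H is indefinite: a saddle point.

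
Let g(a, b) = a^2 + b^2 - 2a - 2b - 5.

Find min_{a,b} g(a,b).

g(a,b) separates as P(a) + Q(b) − 5, so its minimum is min P + min Q − 5.
P'(a) = 2a - 2 vanishes at a ∈ {1}; Q'(b) = 2b - 2 vanishes at b ∈ {1}.
Local minima of P (where P''>0): P(1)=-1. Local minima of Q: Q(1)=-1.
So the global minimum of g is P(1) + Q(1) − 5 = -1 − 1 − 5 = -7, attained at (1, 1).

-7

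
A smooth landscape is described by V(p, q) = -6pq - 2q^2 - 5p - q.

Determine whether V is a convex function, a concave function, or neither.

neither

V is quadratic, so its Hessian is the constant matrix H = [[0, -6], [-6, -4]].
det(H) = -36, tr(H) = -4.
det(H) < 0, so H is indefinite: neither convex nor concave.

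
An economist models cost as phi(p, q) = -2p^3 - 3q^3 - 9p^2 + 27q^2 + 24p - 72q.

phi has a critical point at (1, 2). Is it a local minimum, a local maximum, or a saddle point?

The mixed partial ∂²phi/∂p∂q is 0, so the Hessian at any point is diag(phi_pp, phi_qq) = diag(-6(2p + 3), 18(-q + 3)).
At (1, 2): H = diag(-30, 18).
The eigenvalues have opposite signs, so H is indefinite: a saddle point.

saddle point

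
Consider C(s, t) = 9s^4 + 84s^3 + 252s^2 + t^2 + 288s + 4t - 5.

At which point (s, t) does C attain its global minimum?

(-4, -2)

C(s,t) separates as P(s) + Q(t) − 5, so its minimum is min P + min Q − 5.
P'(s) = 36(s + 1)(s + 2)(s + 4) vanishes at s ∈ {-4, -2, -1}; Q'(t) = 2(t + 2) vanishes at t ∈ {-2}.
Local minima of P (where P''>0): P(-4)=-192, P(-1)=-111. Local minima of Q: Q(-2)=-4.
So the global minimum of C is P(-4) + Q(-2) − 5 = -192 − 4 − 5 = -201, attained at (-4, -2).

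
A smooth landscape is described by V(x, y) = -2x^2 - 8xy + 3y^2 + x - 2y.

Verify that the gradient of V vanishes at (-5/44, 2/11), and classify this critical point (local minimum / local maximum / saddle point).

∇V = (-4x - 8y + 1, -8x + 6y - 2); substituting (-5/44, 2/11) gives ∇V = (0, 0), so (-5/44, 2/11) is indeed a critical point.
The Hessian of V is constant: H = [[-4, -8], [-8, 6]].
det(H) = (-4)·6 − (-8)² = -88.
Since det(H) < 0, H is indefinite and the critical point is a saddle point.

saddle point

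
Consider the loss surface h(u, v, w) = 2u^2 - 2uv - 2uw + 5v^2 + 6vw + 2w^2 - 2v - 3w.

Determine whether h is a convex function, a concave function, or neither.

h is quadratic, so its Hessian is the constant matrix H = [[4, -2, -2], [-2, 10, 6], [-2, 6, 4]].
Leading principal minors: 4, 36, 8.
All positive ⇒ H ≻ 0 ⇒ convex.

convex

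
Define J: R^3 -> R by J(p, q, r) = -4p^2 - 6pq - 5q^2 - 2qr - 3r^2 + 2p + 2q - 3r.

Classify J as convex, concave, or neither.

J is quadratic, so its Hessian is the constant matrix H = [[-8, -6, 0], [-6, -10, -2], [0, -2, -6]].
Leading principal minors: -8, 44, -232.
Signs alternate −, +, − ⇒ H ≺ 0 ⇒ concave.

concave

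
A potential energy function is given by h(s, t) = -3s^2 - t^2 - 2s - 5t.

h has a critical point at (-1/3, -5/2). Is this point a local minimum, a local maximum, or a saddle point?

local maximum

The Hessian of h is constant: H = [[-6, 0], [0, -2]].
det(H) = (-6)·(-2) − 0² = 12.
det(H) > 0 and tr(H) = -8 < 0, so H is negative definite and the point is a local maximum.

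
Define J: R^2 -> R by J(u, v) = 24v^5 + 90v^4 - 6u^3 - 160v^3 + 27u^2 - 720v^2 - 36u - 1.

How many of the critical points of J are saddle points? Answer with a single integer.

4

J separates as a function of u plus a function of v, so ∇J=0 decouples.
∂J/∂u = -18(u - 2)(u - 1) = 0 at u ∈ {1, 2}; ∂J/∂v = 120v(v - 2)(v + 2)(v + 3) = 0 at v ∈ {-3, -2, 0, 2}.
The Hessian is diagonal: diag(J_uu, J_vv). Second derivatives: J_uu(1)=18, J_uu(2)=-18; J_vv(-3)=-1800, J_vv(-2)=960, J_vv(0)=-1440, J_vv(2)=4800.
Saddle points occur where the two diagonal entries have opposite signs: (1, -3), (1, 0), (2, -2), (2, 2). Count: 4.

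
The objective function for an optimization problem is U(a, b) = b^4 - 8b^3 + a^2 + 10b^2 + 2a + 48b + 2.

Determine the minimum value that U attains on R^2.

U(a,b) separates as P(a) + Q(b) + 2, so its minimum is min P + min Q + 2.
P'(a) = 2a + 2 vanishes at a ∈ {-1}; Q'(b) = 4(b - 4)(b - 3)(b + 1) vanishes at b ∈ {-1, 3, 4}.
Local minima of P (where P''>0): P(-1)=-1. Local minima of Q: Q(-1)=-29, Q(4)=96.
So the global minimum of U is P(-1) + Q(-1) + 2 = -1 − 29 + 2 = -28, attained at (-1, -1).

-28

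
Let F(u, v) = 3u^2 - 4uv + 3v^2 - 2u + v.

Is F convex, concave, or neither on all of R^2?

F is quadratic, so its Hessian is the constant matrix H = [[6, -4], [-4, 6]].
det(H) = 20, tr(H) = 12.
det(H) > 0 and tr(H) > 0, so H is positive definite everywhere: convex.

convex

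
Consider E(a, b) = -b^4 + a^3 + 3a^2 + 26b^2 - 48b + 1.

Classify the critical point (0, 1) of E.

local minimum

The mixed partial ∂²E/∂a∂b is 0, so the Hessian at any point is diag(E_aa, E_bb) = diag(6(a + 1), 4(-3b^2 + 13)).
At (0, 1): H = diag(6, 40).
Both eigenvalues are positive, so H is positive definite: a local minimum.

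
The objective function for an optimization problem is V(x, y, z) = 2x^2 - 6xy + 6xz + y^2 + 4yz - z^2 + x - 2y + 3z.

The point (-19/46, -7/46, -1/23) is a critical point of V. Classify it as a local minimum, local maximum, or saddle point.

The Hessian is constant: H = [[4, -6, 6], [-6, 2, 4], [6, 4, -2]].
Leading principal minors: Δ₁ = 4, Δ₂ = -28, Δ₃ = -368.
The minors fit neither the all-positive nor the alternating-sign pattern, so H is indefinite: a saddle point.

saddle point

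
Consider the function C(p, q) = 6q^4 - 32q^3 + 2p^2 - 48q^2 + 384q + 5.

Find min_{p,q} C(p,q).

-603

C(p,q) separates as A(p) + B(q) + 5, so its minimum is min A + min B + 5.
A'(p) = 4p vanishes at p ∈ {0}; B'(q) = 24(q - 4)(q - 2)(q + 2) vanishes at q ∈ {-2, 2, 4}.
Local minima of A (where A''>0): A(0)=0. Local minima of B: B(-2)=-608, B(4)=256.
So the global minimum of C is A(0) + B(-2) + 5 = 0 − 608 + 5 = -603, attained at (0, -2).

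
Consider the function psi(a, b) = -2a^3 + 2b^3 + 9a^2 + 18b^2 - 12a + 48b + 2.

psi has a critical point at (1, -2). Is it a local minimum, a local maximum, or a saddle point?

local minimum

The mixed partial ∂²psi/∂a∂b is 0, so the Hessian at any point is diag(psi_aa, psi_bb) = diag(6(-2a + 3), 12(b + 3)).
At (1, -2): H = diag(6, 12).
Both eigenvalues are positive, so H is positive definite: a local minimum.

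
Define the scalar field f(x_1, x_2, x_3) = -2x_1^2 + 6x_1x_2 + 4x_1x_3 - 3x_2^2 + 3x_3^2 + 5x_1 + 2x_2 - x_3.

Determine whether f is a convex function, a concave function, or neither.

f is quadratic, so its Hessian is the constant matrix H = [[-4, 6, 4], [6, -6, 0], [4, 0, 6]].
Leading principal minors: -4, -12, 24.
Neither pattern holds ⇒ H is indefinite ⇒ neither convex nor concave.

neither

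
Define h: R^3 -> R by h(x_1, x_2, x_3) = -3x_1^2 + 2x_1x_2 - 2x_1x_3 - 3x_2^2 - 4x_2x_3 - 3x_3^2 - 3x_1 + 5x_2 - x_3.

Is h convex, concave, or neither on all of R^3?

h is quadratic, so its Hessian is the constant matrix H = [[-6, 2, -2], [2, -6, -4], [-2, -4, -6]].
Leading principal minors: -6, 32, -40.
Signs alternate −, +, − ⇒ H ≺ 0 ⇒ concave.

concave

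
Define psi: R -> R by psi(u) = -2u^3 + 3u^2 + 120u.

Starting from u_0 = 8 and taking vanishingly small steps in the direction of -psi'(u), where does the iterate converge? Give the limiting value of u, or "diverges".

psi'(u) = -6(u - 5)(u + 4), so psi'(8) = -216.
Gradient descent moves in the -psi' direction, i.e. u is increasing.
There is no critical point above u=8, and psi' keeps the same sign, so the iterate runs off to +∞.

diverges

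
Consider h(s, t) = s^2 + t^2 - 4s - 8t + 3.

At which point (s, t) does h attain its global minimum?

h(s,t) separates as P(s) + Q(t) + 3, so its minimum is min P + min Q + 3.
P'(s) = 2s - 4 vanishes at s ∈ {2}; Q'(t) = 2(t - 4) vanishes at t ∈ {4}.
Local minima of P (where P''>0): P(2)=-4. Local minima of Q: Q(4)=-16.
So the global minimum of h is P(2) + Q(4) + 3 = -4 − 16 + 3 = -17, attained at (2, 4).

(2, 4)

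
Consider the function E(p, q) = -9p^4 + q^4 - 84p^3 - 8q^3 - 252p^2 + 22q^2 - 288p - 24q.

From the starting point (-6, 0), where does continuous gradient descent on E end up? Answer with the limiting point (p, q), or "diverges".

E is separable, so gradient descent decouples: p follows -∂E/∂p, q follows -∂E/∂q.
∂E/∂p = -36(p + 1)(p + 2)(p + 4); at p=-6 this is 1440, so p decreases.
∂E/∂q = 4(q - 3)(q - 2)(q - 1); at q=0 this is -24, so q increases.
The p-coordinate has no critical point in that direction and runs off to infinity.

diverges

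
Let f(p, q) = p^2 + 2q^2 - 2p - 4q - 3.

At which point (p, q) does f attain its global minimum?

(1, 1)

f(p,q) separates as A(p) + B(q) − 3, so its minimum is min A + min B − 3.
A'(p) = 2p - 2 vanishes at p ∈ {1}; B'(q) = 4q - 4 vanishes at q ∈ {1}.
Local minima of A (where A''>0): A(1)=-1. Local minima of B: B(1)=-2.
So the global minimum of f is A(1) + B(1) − 3 = -1 − 2 − 3 = -6, attained at (1, 1).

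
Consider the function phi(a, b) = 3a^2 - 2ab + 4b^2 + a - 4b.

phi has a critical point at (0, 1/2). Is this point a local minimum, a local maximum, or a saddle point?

local minimum

The Hessian of phi is constant: H = [[6, -2], [-2, 8]].
det(H) = 6·8 − (-2)² = 44.
det(H) > 0 and tr(H) = 14 > 0, so H is positive definite and the point is a local minimum.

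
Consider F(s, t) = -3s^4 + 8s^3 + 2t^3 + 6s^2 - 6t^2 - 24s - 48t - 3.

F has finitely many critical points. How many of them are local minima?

F separates as a function of s plus a function of t, so ∇F=0 decouples.
∂F/∂s = -12(s - 2)(s - 1)(s + 1) = 0 at s ∈ {-1, 1, 2}; ∂F/∂t = 6(t - 4)(t + 2) = 0 at t ∈ {-2, 4}.
The Hessian is diagonal: diag(F_ss, F_tt). Second derivatives: F_ss(-1)=-72, F_ss(1)=24, F_ss(2)=-36; F_tt(-2)=-36, F_tt(4)=36.
Local minima occur where both diagonal entries positive: (1, 4). Count: 1.

1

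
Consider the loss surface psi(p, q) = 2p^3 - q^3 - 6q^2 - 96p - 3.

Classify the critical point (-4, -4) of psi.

The mixed partial ∂²psi/∂p∂q is 0, so the Hessian at any point is diag(psi_pp, psi_qq) = diag(12p, -6(q + 2)).
At (-4, -4): H = diag(-48, 12).
The eigenvalues have opposite signs, so H is indefinite: a saddle point.

saddle point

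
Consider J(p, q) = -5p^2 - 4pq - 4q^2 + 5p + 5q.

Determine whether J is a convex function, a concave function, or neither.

concave

J is quadratic, so its Hessian is the constant matrix H = [[-10, -4], [-4, -8]].
det(H) = 64, tr(H) = -18.
det(H) > 0 and tr(H) < 0, so H is negative definite everywhere: concave.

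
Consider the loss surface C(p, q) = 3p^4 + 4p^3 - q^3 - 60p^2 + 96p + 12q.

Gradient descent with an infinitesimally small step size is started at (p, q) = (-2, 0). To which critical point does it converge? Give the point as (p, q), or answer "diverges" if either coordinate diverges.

(-4, -2)

C is separable, so gradient descent decouples: p follows -∂C/∂p, q follows -∂C/∂q.
∂C/∂p = 12(p - 2)(p - 1)(p + 4); at p=-2 this is 288, so p decreases.
∂C/∂q = -3(q - 2)(q + 2); at q=0 this is 12, so q decreases.
p converges to its nearest critical value -4 (a local min of the p-part); q converges to -2. The iterate converges to (-4, -2).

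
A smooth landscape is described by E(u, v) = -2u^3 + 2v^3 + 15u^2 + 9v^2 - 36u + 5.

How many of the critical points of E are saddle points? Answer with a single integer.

E separates as a function of u plus a function of v, so ∇E=0 decouples.
∂E/∂u = -6(u - 3)(u - 2) = 0 at u ∈ {2, 3}; ∂E/∂v = 6v(v + 3) = 0 at v ∈ {-3, 0}.
The Hessian is diagonal: diag(E_uu, E_vv). Second derivatives: E_uu(2)=6, E_uu(3)=-6; E_vv(-3)=-18, E_vv(0)=18.
Saddle points occur where the two diagonal entries have opposite signs: (2, -3), (3, 0). Count: 2.

2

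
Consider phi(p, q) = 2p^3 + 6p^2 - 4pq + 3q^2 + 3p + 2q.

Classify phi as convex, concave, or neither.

neither

The term 2p^3 is cubic, so the Hessian is not constant.
∂²phi/∂p² = 12p + 12, which takes both signs as p varies (negative for sufficiently negative p). A diagonal entry of the Hessian changing sign means the Hessian is neither positive- nor negative-semidefinite on all of R^2.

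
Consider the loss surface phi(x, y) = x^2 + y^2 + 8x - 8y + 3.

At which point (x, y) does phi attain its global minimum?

(-4, 4)

phi(x,y) separates as P(x) + Q(y) + 3, so its minimum is min P + min Q + 3.
P'(x) = 2x + 8 vanishes at x ∈ {-4}; Q'(y) = 2y - 8 vanishes at y ∈ {4}.
Local minima of P (where P''>0): P(-4)=-16. Local minima of Q: Q(4)=-16.
So the global minimum of phi is P(-4) + Q(4) + 3 = -16 − 16 + 3 = -29, attained at (-4, 4).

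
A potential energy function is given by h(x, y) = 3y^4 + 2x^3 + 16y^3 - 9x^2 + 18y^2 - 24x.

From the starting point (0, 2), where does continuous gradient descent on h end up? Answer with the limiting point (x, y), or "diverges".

(4, 0)

h is separable, so gradient descent decouples: x follows -∂h/∂x, y follows -∂h/∂y.
∂h/∂x = 6(x - 4)(x + 1); at x=0 this is -24, so x increases.
∂h/∂y = 12y(y + 1)(y + 3); at y=2 this is 360, so y decreases.
x converges to its nearest critical value 4 (a local min of the x-part); y converges to 0. The iterate converges to (4, 0).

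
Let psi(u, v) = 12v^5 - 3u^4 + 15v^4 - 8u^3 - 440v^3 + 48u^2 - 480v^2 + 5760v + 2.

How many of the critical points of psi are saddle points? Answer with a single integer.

6

psi separates as a function of u plus a function of v, so ∇psi=0 decouples.
∂psi/∂u = -12u(u - 2)(u + 4) = 0 at u ∈ {-4, 0, 2}; ∂psi/∂v = 60(v - 4)(v - 2)(v + 3)(v + 4) = 0 at v ∈ {-4, -3, 2, 4}.
The Hessian is diagonal: diag(psi_uu, psi_vv). Second derivatives: psi_uu(-4)=-288, psi_uu(0)=96, psi_uu(2)=-144; psi_vv(-4)=-2880, psi_vv(-3)=2100, psi_vv(2)=-3600, psi_vv(4)=6720.
Saddle points occur where the two diagonal entries have opposite signs: (-4, -3), (-4, 4), (0, -4), (0, 2), (2, -3), (2, 4). Count: 6.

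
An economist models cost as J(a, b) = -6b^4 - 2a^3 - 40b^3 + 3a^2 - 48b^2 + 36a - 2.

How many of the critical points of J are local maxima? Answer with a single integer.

J separates as a function of a plus a function of b, so ∇J=0 decouples.
∂J/∂a = -6(a - 3)(a + 2) = 0 at a ∈ {-2, 3}; ∂J/∂b = -24b(b + 1)(b + 4) = 0 at b ∈ {-4, -1, 0}.
The Hessian is diagonal: diag(J_aa, J_bb). Second derivatives: J_aa(-2)=30, J_aa(3)=-30; J_bb(-4)=-288, J_bb(-1)=72, J_bb(0)=-96.
Local maxima occur where both diagonal entries negative: (3, -4), (3, 0). Count: 2.

2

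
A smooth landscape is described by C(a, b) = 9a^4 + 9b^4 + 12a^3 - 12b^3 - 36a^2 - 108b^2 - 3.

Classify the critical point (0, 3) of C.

The mixed partial ∂²C/∂a∂b is 0, so the Hessian at any point is diag(C_aa, C_bb) = diag(36(3a^2 + 2a - 2), 36(3b^2 - 2b - 6)).
At (0, 3): H = diag(-72, 540).
The eigenvalues have opposite signs, so H is indefinite: a saddle point.

saddle point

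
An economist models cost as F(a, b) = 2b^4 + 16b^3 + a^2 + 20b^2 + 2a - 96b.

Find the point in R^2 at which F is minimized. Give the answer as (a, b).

(-1, 1)

F(a,b) separates as P(a) + Q(b), so its minimum is min P + min Q.
P'(a) = 2a + 2 vanishes at a ∈ {-1}; Q'(b) = 8(b - 1)(b + 3)(b + 4) vanishes at b ∈ {-4, -3, 1}.
Local minima of P (where P''>0): P(-1)=-1. Local minima of Q: Q(-4)=192, Q(1)=-58.
So the global minimum of F is P(-1) + Q(1) = -1 − 58 = -59, attained at (-1, 1).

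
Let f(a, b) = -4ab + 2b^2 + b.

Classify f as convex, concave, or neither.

f is quadratic, so its Hessian is the constant matrix H = [[0, -4], [-4, 4]].
det(H) = -16, tr(H) = 4.
det(H) < 0, so H is indefinite: neither convex nor concave.

neither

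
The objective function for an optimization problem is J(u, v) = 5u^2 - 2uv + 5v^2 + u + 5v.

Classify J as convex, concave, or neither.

J is quadratic, so its Hessian is the constant matrix H = [[10, -2], [-2, 10]].
det(H) = 96, tr(H) = 20.
det(H) > 0 and tr(H) > 0, so H is positive definite everywhere: convex.

convex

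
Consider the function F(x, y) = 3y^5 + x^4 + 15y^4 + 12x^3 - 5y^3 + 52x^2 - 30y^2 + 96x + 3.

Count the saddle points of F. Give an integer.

6

F separates as a function of x plus a function of y, so ∇F=0 decouples.
∂F/∂x = 4(x + 2)(x + 3)(x + 4) = 0 at x ∈ {-4, -3, -2}; ∂F/∂y = 15y(y - 1)(y + 1)(y + 4) = 0 at y ∈ {-4, -1, 0, 1}.
The Hessian is diagonal: diag(F_xx, F_yy). Second derivatives: F_xx(-4)=8, F_xx(-3)=-4, F_xx(-2)=8; F_yy(-4)=-900, F_yy(-1)=90, F_yy(0)=-60, F_yy(1)=150.
Saddle points occur where the two diagonal entries have opposite signs: (-4, -4), (-4, 0), (-3, -1), (-3, 1), (-2, -4), (-2, 0). Count: 6.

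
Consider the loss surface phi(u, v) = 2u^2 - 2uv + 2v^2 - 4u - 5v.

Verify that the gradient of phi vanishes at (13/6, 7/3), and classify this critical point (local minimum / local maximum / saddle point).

∇phi = (4u - 2v - 4, -2u + 4v - 5); substituting (13/6, 7/3) gives ∇phi = (0, 0), so (13/6, 7/3) is indeed a critical point.
The Hessian of phi is constant: H = [[4, -2], [-2, 4]].
det(H) = 4·4 − (-2)² = 12.
det(H) > 0 and tr(H) = 8 > 0, so H is positive definite and the point is a local minimum.

local minimum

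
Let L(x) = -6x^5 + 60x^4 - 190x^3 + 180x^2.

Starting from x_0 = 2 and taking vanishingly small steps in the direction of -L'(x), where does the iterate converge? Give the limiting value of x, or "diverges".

L'(x) = -30x(x - 4)(x - 3)(x - 1), so L'(2) = -120.
Gradient descent moves in the -L' direction, i.e. x is increasing.
The nearest critical point in that direction is x = 3, where L'' = 180 > 0 (a local minimum). The iterate converges there.

3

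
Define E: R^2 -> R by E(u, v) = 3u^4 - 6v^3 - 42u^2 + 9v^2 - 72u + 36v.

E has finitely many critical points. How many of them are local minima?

2

E separates as a function of u plus a function of v, so ∇E=0 decouples.
∂E/∂u = 12(u - 3)(u + 1)(u + 2) = 0 at u ∈ {-2, -1, 3}; ∂E/∂v = -18(v - 2)(v + 1) = 0 at v ∈ {-1, 2}.
The Hessian is diagonal: diag(E_uu, E_vv). Second derivatives: E_uu(-2)=60, E_uu(-1)=-48, E_uu(3)=240; E_vv(-1)=54, E_vv(2)=-54.
Local minima occur where both diagonal entries positive: (-2, -1), (3, -1). Count: 2.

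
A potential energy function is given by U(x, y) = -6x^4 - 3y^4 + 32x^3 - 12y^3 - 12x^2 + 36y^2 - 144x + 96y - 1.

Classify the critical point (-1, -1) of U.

The mixed partial ∂²U/∂x∂y is 0, so the Hessian at any point is diag(U_xx, U_yy) = diag(24(-3x^2 + 8x - 1), 36(-y^2 - 2y + 2)).
At (-1, -1): H = diag(-288, 108).
The eigenvalues have opposite signs, so H is indefinite: a saddle point.

saddle point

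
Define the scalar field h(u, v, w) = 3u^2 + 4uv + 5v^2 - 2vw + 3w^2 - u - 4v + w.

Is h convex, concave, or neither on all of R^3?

h is quadratic, so its Hessian is the constant matrix H = [[6, 4, 0], [4, 10, -2], [0, -2, 6]].
Leading principal minors: 6, 44, 240.
All positive ⇒ H ≻ 0 ⇒ convex.

convex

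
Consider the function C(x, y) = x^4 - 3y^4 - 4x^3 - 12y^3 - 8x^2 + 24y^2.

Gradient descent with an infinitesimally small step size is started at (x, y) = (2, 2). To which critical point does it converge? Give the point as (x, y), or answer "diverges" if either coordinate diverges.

C is separable, so gradient descent decouples: x follows -∂C/∂x, y follows -∂C/∂y.
∂C/∂x = 4x(x - 4)(x + 1); at x=2 this is -48, so x increases.
∂C/∂y = -12y(y - 1)(y + 4); at y=2 this is -144, so y increases.
The y-coordinate has no critical point in that direction and runs off to infinity.

diverges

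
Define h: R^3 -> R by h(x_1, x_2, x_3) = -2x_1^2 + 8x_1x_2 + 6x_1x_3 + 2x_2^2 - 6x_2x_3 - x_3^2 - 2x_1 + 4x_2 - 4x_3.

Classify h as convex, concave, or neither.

neither

h is quadratic, so its Hessian is the constant matrix H = [[-4, 8, 6], [8, 4, -6], [6, -6, -2]].
Leading principal minors: -4, -80, -416.
Neither pattern holds ⇒ H is indefinite ⇒ neither convex nor concave.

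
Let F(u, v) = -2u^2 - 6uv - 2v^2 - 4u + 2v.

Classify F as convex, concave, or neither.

neither

F is quadratic, so its Hessian is the constant matrix H = [[-4, -6], [-6, -4]].
det(H) = -20, tr(H) = -8.
det(H) < 0, so H is indefinite: neither convex nor concave.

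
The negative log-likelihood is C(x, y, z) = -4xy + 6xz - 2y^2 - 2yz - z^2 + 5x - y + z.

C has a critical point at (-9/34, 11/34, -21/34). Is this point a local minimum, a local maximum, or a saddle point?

saddle point

The Hessian is constant: H = [[0, -4, 6], [-4, -4, -2], [6, -2, -2]].
Leading principal minors: Δ₁ = 0, Δ₂ = -16, Δ₃ = 272.
The minors fit neither the all-positive nor the alternating-sign pattern, so H is indefinite: a saddle point.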